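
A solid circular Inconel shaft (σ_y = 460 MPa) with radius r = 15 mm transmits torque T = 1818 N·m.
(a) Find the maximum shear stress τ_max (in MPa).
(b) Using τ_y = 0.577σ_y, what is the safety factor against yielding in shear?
(a) For a solid circular shaft, τ_max = T·r/J with J = π·r^4/2, i.e. τ_max = 2·T / (π·r^3). Convert r = 15 mm = 0.015 m.
  τ_max = (2 × 1818) / (π × 0.015^3) = 3.429 × 10⁸ Pa = 342.9 MPa
(b) τ_y = 0.577 × 460 = 265.42 MPa
  SF = τ_y/τ_max = 265.42 / 342.9 = 0.774
Final answer: (a) τ_max = 342.9 MPa, (b) SF = 0.774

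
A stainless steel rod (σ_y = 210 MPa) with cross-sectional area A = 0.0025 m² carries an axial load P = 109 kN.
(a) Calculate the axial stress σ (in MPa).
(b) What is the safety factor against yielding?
(a) Axial stress σ = P/A. Convert P = 109 kN = 109000 N.
  σ = 109000 / 0.0025 = 4.36 × 10⁷ Pa = 43.6 MPa
(b) Safety factor SF = σ_y/σ = 210 / 43.6 = 4.817
Final answer: (a) σ = 43.6 MPa, (b) SF = 4.817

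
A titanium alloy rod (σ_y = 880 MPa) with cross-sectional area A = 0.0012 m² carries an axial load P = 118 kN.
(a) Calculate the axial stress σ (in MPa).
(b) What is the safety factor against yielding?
(a) Axial stress σ = P/A. Convert P = 118 kN = 118000 N.
  σ = 118000 / 0.0012 = 9.833 × 10⁷ Pa = 98.33 MPa
(b) Safety factor SF = σ_y/σ = 880 / 98.33 = 8.949
Final answer: (a) σ = 98.33 MPa, (b) SF = 8.949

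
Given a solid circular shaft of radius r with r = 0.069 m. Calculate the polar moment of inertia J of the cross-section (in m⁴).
Model: a solid circular shaft of radius r, so J = (π·r^4) / 2.
Substitute:
  J = (π × 0.069^4) / 2
  J = 3.561 × 10⁻⁵ m⁴
Final answer: J = 3.561 × 10⁻⁵ m⁴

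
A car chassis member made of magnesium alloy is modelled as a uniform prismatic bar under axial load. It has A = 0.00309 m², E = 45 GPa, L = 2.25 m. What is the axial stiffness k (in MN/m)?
Model: a uniform prismatic bar under axial load, so k = (A·E) / L.
Convert to SI units:
  E = 45 GPa = 4.5 × 10¹⁰ Pa
Substitute:
  k = (0.00309 × (4.5 × 10¹⁰)) / 2.25
  k = 6.18 × 10⁷ N/m
Convert: k = 6.18 × 10⁷ N/m = 61.8 MN/m
Final answer: k = 61.8 MN/m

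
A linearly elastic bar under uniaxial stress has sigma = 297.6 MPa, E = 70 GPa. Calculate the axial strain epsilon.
Model: a linearly elastic bar under uniaxial stress, so epsilon = sigma / E.
Convert to SI units:
  sigma = 297.6 MPa = 2.976 × 10⁸ Pa
  E = 70 GPa = 7 × 10¹⁰ Pa
Substitute:
  epsilon = (2.976 × 10⁸) / (7 × 10¹⁰)
  epsilon = 0.004251
Final answer: epsilon = 0.004251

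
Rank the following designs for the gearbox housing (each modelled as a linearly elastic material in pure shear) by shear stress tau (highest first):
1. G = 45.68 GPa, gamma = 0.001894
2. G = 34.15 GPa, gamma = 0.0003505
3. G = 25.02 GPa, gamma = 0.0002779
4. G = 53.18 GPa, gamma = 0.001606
Model: a linearly elastic material in pure shear, so tau = G·gamma (SI units).
  Case 1: tau = (4.568 × 10¹⁰) × 0.001894 = 8.652 × 10⁷ Pa = 86.52 MPa
  Case 2: tau = (3.415 × 10¹⁰) × 0.0003505 = 1.197 × 10⁷ Pa = 11.97 MPa
  Case 3: tau = (2.502 × 10¹⁰) × 0.0002779 = 6.953 × 10⁶ Pa = 6.953 MPa
  Case 4: tau = (5.318 × 10¹⁰) × 0.001606 = 8.541 × 10⁷ Pa = 85.41 MPa
Ordering: 86.52 MPa (case 1) > 85.41 MPa (case 4) > 11.97 MPa (case 2) > 6.953 MPa (case 3)
Final answer: 1, 4, 2, 3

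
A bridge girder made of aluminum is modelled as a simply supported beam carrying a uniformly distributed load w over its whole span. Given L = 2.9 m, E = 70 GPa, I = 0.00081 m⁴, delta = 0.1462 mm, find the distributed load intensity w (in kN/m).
Model: a simply supported beam carrying a uniformly distributed load w over its whole span, so delta = (5·w·L^4) / (384·E·I).
Solve for w: w = (384·delta·E·I) / (5·L^4).
Convert to SI units:
  E = 70 GPa = 7 × 10¹⁰ Pa
  delta = 0.1462 mm = 0.0001462 m
Substitute:
  w = (384 × 0.0001462 × (7 × 10¹⁰) × 0.00081) / (5 × 2.9^4)
  w = 9001 N/m
Convert: w = 9001 N/m = 9.001 kN/m
Final answer: w = 9.001 kN/m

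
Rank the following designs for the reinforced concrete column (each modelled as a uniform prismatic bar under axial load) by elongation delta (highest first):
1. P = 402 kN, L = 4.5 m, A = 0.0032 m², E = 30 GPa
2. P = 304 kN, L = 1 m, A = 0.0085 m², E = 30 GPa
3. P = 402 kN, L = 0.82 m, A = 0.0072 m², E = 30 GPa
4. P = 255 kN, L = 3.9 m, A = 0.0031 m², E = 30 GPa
Model: a uniform prismatic bar under axial load, so delta = (P·L) / (A·E) (SI units).
  Case 1: delta = (402000 × 4.5) / (0.0032 × (3 × 10¹⁰)) = 0.01884 m = 18.84 mm
  Case 2: delta = (304000 × 1) / (0.0085 × (3 × 10¹⁰)) = 0.001192 m = 1.192 mm
  Case 3: delta = (402000 × 0.82) / (0.0072 × (3 × 10¹⁰)) = 0.001526 m = 1.526 mm
  Case 4: delta = (255000 × 3.9) / (0.0031 × (3 × 10¹⁰)) = 0.01069 m = 10.69 mm
Ordering: 18.84 mm (case 1) > 10.69 mm (case 4) > 1.526 mm (case 3) > 1.192 mm (case 2)
Final answer: 1, 4, 3, 2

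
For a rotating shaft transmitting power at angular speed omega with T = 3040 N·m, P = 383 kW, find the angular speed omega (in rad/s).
Model: a rotating shaft transmitting power at angular speed omega, so P = T·omega.
Solve for omega: omega = P / T.
Convert to SI units:
  P = 383 kW = 383000 W
Substitute:
  omega = 383000 / 3040
  omega = 126 rad/s
Final answer: omega = 126 rad/s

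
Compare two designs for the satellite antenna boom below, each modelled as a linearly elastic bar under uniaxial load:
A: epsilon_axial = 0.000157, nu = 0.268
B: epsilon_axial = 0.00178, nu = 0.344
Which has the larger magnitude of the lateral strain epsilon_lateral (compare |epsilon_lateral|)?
Model: a linearly elastic bar under uniaxial load, so epsilon_lateral = -nu·epsilon_axial (SI units).
  A: epsilon_lateral = -(0.268 × 0.000157) = -4.208 × 10⁻⁵
  B: epsilon_lateral = -(0.344 × 0.00178) = -0.0006123
|epsilon_lateral|: A = 4.208 × 10⁻⁵, B = 0.0006123, so B is larger in magnitude.
Final answer: B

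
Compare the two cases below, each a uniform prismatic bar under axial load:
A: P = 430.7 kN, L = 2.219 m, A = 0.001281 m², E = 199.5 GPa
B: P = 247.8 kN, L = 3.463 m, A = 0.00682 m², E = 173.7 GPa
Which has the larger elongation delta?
Model: a uniform prismatic bar under axial load, so delta = (P·L) / (A·E) (SI units).
  A: delta = (430700 × 2.219) / (0.001281 × (1.995 × 10¹¹)) = 0.00374 m = 3.74 mm
  B: delta = (247800 × 3.463) / (0.00682 × (1.737 × 10¹¹)) = 0.0007244 m = 0.7244 mm
3.74 mm > 0.7244 mm, so A is larger.
Final answer: A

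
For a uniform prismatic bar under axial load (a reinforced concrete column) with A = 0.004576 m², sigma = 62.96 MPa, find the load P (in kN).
Model: a uniform prismatic bar under axial load, so sigma = P / A.
Solve for P: P = sigma·A.
Convert to SI units:
  sigma = 62.96 MPa = 6.296 × 10⁷ Pa
Substitute:
  P = (6.296 × 10⁷) × 0.004576
  P = 288100 N
Convert: P = 288100 N = 288.1 kN
Final answer: P = 288.1 kN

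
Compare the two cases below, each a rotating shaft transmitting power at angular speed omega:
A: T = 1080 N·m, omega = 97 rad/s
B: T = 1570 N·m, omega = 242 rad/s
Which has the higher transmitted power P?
Model: a rotating shaft transmitting power at angular speed omega, so P = T·omega (SI units).
  A: P = 1080 × 97 = 104800 W = 104.8 kW
  B: P = 1570 × 242 = 379900 W = 379.9 kW
379.9 kW > 104.8 kW, so B is larger.
Final answer: B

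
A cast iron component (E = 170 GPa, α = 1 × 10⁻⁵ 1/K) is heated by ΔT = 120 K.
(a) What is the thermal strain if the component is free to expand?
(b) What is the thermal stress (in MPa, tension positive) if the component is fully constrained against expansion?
(a) Free thermal strain ε_th = α·ΔT = (1 × 10⁻⁵) × 120 = 0.0012
(b) Fully constrained, the expansion is suppressed, so σ = -E·α·ΔT. Convert E = 170 GPa = 1.7 × 10¹¹ Pa.
  σ = -(1.7 × 10¹¹) × (1 × 10⁻⁵) × 120 = -2.04 × 10⁸ Pa = -204 MPa (compressive)
Final answer: (a) ε_th = 0.0012, (b) σ = -204 MPa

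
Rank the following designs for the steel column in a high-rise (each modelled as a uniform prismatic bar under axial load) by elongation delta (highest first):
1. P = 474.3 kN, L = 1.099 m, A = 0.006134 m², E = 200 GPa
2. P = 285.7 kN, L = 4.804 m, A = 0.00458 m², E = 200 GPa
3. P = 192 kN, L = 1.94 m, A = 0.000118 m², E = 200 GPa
Model: a uniform prismatic bar under axial load, so delta = (P·L) / (A·E) (SI units).
  Case 1: delta = (474300 × 1.099) / (0.006134 × (2 × 10¹¹)) = 0.0004249 m = 0.4249 mm
  Case 2: delta = (285700 × 4.804) / (0.00458 × (2 × 10¹¹)) = 0.001498 m = 1.498 mm
  Case 3: delta = (192000 × 1.94) / (0.000118 × (2 × 10¹¹)) = 0.01578 m = 15.78 mm
Ordering: 15.78 mm (case 3) > 1.498 mm (case 2) > 0.4249 mm (case 1)
Final answer: 3, 2, 1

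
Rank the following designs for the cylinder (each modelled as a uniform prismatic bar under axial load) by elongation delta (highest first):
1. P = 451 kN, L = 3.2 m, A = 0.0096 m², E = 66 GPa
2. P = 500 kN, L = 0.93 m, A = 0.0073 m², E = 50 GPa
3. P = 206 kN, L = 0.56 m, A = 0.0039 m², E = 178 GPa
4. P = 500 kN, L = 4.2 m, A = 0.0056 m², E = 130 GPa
Model: a uniform prismatic bar under axial load, so delta = (P·L) / (A·E) (SI units).
  Case 1: delta = (451000 × 3.2) / (0.0096 × (6.6 × 10¹⁰)) = 0.002278 m = 2.278 mm
  Case 2: delta = (500000 × 0.93) / (0.0073 × (5 × 10¹⁰)) = 0.001274 m = 1.274 mm
  Case 3: delta = (206000 × 0.56) / (0.0039 × (1.78 × 10¹¹)) = 0.0001662 m = 0.1662 mm
  Case 4: delta = (500000 × 4.2) / (0.0056 × (1.3 × 10¹¹)) = 0.002885 m = 2.885 mm
Ordering: 2.885 mm (case 4) > 2.278 mm (case 1) > 1.274 mm (case 2) > 0.1662 mm (case 3)
Final answer: 4, 1, 2, 3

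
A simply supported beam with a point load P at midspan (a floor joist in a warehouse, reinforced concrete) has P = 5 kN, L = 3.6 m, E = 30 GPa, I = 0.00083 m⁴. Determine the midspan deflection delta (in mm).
Model: a simply supported beam with a point load P at midspan, so delta = (P·L^3) / (48·E·I).
Convert to SI units:
  P = 5 kN = 5000 N
  E = 30 GPa = 3 × 10¹⁰ Pa
Substitute:
  delta = (5000 × 3.6^3) / (48 × (3 × 10¹⁰) × 0.00083)
  delta = 0.0001952 m
Convert: delta = 0.0001952 m = 0.1952 mm
Final answer: delta = 0.1952 mm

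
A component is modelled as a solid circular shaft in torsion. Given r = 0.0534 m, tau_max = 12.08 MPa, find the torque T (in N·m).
Model: a solid circular shaft in torsion, so tau_max = (2·T) / (π·r^3).
Solve for T: T = (π·tau_max·r^3) / 2.
Convert to SI units:
  tau_max = 12.08 MPa = 1.208 × 10⁷ Pa
Substitute:
  T = (π × (1.208 × 10⁷) × 0.0534^3) / 2
  T = 2889 N·m
Final answer: T = 2889 N·m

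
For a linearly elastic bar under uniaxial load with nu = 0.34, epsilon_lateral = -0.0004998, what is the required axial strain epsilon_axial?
Model: a linearly elastic bar under uniaxial load, so epsilon_lateral = -nu·epsilon_axial.
Solve for epsilon_axial: epsilon_axial = -epsilon_lateral / nu.
Substitute:
  epsilon_axial = -(-0.0004998) / 0.34
  epsilon_axial = 0.00147
Final answer: epsilon_axial = 0.00147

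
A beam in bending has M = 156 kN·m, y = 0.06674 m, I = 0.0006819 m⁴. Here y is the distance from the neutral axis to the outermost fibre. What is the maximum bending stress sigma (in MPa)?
Model: a beam in bending, so sigma = (M·y) / I.
Convert to SI units:
  M = 156 kN·m = 156000 N·m
Substitute:
  sigma = (156000 × 0.06674) / 0.0006819
  sigma = 1.527 × 10⁷ Pa
Convert: sigma = 1.527 × 10⁷ Pa = 15.27 MPa
Final answer: sigma = 15.27 MPa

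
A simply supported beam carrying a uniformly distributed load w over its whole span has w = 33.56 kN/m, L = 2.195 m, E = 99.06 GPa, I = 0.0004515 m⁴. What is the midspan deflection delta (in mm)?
Model: a simply supported beam carrying a uniformly distributed load w over its whole span, so delta = (5·w·L^4) / (384·E·I).
Convert to SI units:
  w = 33.56 kN/m = 33560 N/m
  E = 99.06 GPa = 9.906 × 10¹⁰ Pa
Substitute:
  delta = (5 × 33560 × 2.195^4) / (384 × (9.906 × 10¹⁰) × 0.0004515)
  delta = 0.0002268 m
Convert: delta = 0.0002268 m = 0.2268 mm
Final answer: delta = 0.2268 mm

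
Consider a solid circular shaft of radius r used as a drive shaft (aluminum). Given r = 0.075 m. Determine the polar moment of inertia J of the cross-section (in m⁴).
Model: a solid circular shaft of radius r, so J = (π·r^4) / 2.
Substitute:
  J = (π × 0.075^4) / 2
  J = 4.97 × 10⁻⁵ m⁴
Final answer: J = 4.97 × 10⁻⁵ m⁴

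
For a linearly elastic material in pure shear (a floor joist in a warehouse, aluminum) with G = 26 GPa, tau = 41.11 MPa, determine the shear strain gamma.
Model: a linearly elastic material in pure shear, so tau = G·gamma.
Solve for gamma: gamma = tau / G.
Convert to SI units:
  G = 26 GPa = 2.6 × 10¹⁰ Pa
  tau = 41.11 MPa = 4.111 × 10⁷ Pa
Substitute:
  gamma = (4.111 × 10⁷) / (2.6 × 10¹⁰)
  gamma = 0.001581
Final answer: gamma = 0.001581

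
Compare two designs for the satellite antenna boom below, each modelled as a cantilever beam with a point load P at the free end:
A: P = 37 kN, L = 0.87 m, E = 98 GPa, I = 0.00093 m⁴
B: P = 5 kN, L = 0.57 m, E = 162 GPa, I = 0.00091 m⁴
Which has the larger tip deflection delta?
Model: a cantilever beam with a point load P at the free end, so delta = (P·L^3) / (3·E·I) (SI units).
  A: delta = (37000 × 0.87^3) / (3 × (9.8 × 10¹⁰) × 0.00093) = 8.911 × 10⁻⁵ m = 0.08911 mm
  B: delta = (5000 × 0.57^3) / (3 × (1.62 × 10¹¹) × 0.00091) = 2.094 × 10⁻⁶ m = 0.002094 mm
0.08911 mm > 0.002094 mm, so A is larger.
Final answer: A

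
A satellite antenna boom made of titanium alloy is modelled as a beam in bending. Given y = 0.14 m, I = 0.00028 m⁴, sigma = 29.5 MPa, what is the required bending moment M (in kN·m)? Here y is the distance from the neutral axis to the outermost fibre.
Model: a beam in bending, so sigma = (M·y) / I.
Solve for M: M = (sigma·I) / y.
Convert to SI units:
  sigma = 29.5 MPa = 2.95 × 10⁷ Pa
Substitute:
  M = ((2.95 × 10⁷) × 0.00028) / 0.14
  M = 59000 N·m
Convert: M = 59000 N·m = 59 kN·m
Final answer: M = 59 kN·m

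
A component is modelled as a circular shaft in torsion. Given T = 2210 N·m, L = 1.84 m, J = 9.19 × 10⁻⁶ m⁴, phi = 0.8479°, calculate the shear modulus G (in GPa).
Model: a circular shaft in torsion, so phi = (T·L) / (G·J).
Solve for G: G = (T·L) / (phi·J).
Convert to SI units:
  phi = 0.8479° = 0.0148 rad
Substitute:
  G = (2210 × 1.84) / (0.0148 × (9.19 × 10⁻⁶))
  G = 2.99 × 10¹⁰ Pa
Convert: G = 2.99 × 10¹⁰ Pa = 29.9 GPa
Final answer: G = 29.9 GPa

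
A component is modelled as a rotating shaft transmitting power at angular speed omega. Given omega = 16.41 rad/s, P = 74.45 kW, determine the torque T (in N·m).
Model: a rotating shaft transmitting power at angular speed omega, so P = T·omega.
Solve for T: T = P / omega.
Convert to SI units:
  P = 74.45 kW = 74450 W
Substitute:
  T = 74450 / 16.41
  T = 4537 N·m
Final answer: T = 4537 N·m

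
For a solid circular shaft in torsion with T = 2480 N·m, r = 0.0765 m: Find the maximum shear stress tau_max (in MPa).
Model: a solid circular shaft in torsion, so tau_max = (2·T) / (π·r^3).
Substitute:
  tau_max = (2 × 2480) / (π × 0.0765^3)
  tau_max = 3.527 × 10⁶ Pa
Convert: tau_max = 3.527 × 10⁶ Pa = 3.527 MPa
Final answer: tau_max = 3.527 MPa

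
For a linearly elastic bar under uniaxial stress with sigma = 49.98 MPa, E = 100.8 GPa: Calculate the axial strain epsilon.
Model: a linearly elastic bar under uniaxial stress, so epsilon = sigma / E.
Convert to SI units:
  sigma = 49.98 MPa = 4.998 × 10⁷ Pa
  E = 100.8 GPa = 1.008 × 10¹¹ Pa
Substitute:
  epsilon = (4.998 × 10⁷) / (1.008 × 10¹¹)
  epsilon = 0.0004958
Final answer: epsilon = 0.0004958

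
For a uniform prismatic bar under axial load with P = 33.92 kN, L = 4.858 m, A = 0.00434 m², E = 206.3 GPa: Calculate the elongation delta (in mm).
Model: a uniform prismatic bar under axial load, so delta = (P·L) / (A·E).
Convert to SI units:
  P = 33.92 kN = 33920 N
  E = 206.3 GPa = 2.063 × 10¹¹ Pa
Substitute:
  delta = (33920 × 4.858) / (0.00434 × (2.063 × 10¹¹))
  delta = 0.000184 m
Convert: delta = 0.000184 m = 0.184 mm
Final answer: delta = 0.184 mm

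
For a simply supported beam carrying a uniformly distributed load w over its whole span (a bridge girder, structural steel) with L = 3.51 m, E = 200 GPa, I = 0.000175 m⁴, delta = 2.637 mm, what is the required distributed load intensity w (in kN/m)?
Model: a simply supported beam carrying a uniformly distributed load w over its whole span, so delta = (5·w·L^4) / (384·E·I).
Solve for w: w = (384·delta·E·I) / (5·L^4).
Convert to SI units:
  E = 200 GPa = 2 × 10¹¹ Pa
  delta = 2.637 mm = 0.002637 m
Substitute:
  w = (384 × 0.002637 × (2 × 10¹¹) × 0.000175) / (5 × 3.51^4)
  w = 46700 N/m
Convert: w = 46700 N/m = 46.7 kN/m
Final answer: w = 46.7 kN/m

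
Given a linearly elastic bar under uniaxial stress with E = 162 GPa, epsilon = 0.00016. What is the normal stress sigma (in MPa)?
Model: a linearly elastic bar under uniaxial stress, so sigma = E·epsilon.
Convert to SI units:
  E = 162 GPa = 1.62 × 10¹¹ Pa
Substitute:
  sigma = (1.62 × 10¹¹) × 0.00016
  sigma = 2.592 × 10⁷ Pa
Convert: sigma = 2.592 × 10⁷ Pa = 25.92 MPa
Final answer: sigma = 25.92 MPa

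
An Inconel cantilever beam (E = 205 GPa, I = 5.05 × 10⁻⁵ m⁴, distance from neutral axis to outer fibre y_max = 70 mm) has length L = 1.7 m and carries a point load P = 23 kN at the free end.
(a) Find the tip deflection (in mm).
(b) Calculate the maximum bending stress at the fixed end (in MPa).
(a) Tip deflection of a cantilever with an end point load: δ = P·L^3 / (3·E·I). Convert P = 23 kN = 23000 N, E = 205 GPa = 2.05 × 10¹¹ Pa.
  δ = (23000 × 1.7^3) / (3 × (2.05 × 10¹¹) × (5.05 × 10⁻⁵)) = 0.003638 m = 3.638 mm
(b) Maximum bending moment at the fixed end: M = P·L = 23000 × 1.7 = 39100 N·m. Convert y_max = 70 mm = 0.07 m.
  σ = M·y_max / I = (39100 × 0.07) / (5.05 × 10⁻⁵) = 5.42 × 10⁷ Pa = 54.2 MPa
Final answer: (a) δ = 3.638 mm, (b) σ = 54.2 MPa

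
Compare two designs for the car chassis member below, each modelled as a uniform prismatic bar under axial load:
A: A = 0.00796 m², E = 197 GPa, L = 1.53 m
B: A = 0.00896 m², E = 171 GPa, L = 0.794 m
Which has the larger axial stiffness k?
Model: a uniform prismatic bar under axial load, so k = (A·E) / L (SI units).
  A: k = (0.00796 × (1.97 × 10¹¹)) / 1.53 = 1.025 × 10⁹ N/m = 1025 MN/m
  B: k = (0.00896 × (1.71 × 10¹¹)) / 0.794 = 1.93 × 10⁹ N/m = 1930 MN/m
1930 MN/m > 1025 MN/m, so B is larger.
Final answer: B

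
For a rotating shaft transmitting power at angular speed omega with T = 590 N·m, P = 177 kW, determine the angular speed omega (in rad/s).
Model: a rotating shaft transmitting power at angular speed omega, so P = T·omega.
Solve for omega: omega = P / T.
Convert to SI units:
  P = 177 kW = 177000 W
Substitute:
  omega = 177000 / 590
  omega = 300 rad/s
Final answer: omega = 300 rad/s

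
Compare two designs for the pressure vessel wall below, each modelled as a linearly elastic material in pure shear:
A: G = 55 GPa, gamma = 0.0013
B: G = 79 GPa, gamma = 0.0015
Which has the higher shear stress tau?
Model: a linearly elastic material in pure shear, so tau = G·gamma (SI units).
  A: tau = (5.5 × 10¹⁰) × 0.0013 = 7.15 × 10⁷ Pa = 71.5 MPa
  B: tau = (7.9 × 10¹⁰) × 0.0015 = 1.185 × 10⁸ Pa = 118.5 MPa
118.5 MPa > 71.5 MPa, so B is larger.
Final answer: B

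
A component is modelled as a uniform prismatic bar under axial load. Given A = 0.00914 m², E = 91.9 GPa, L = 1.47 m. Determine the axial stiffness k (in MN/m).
Model: a uniform prismatic bar under axial load, so k = (A·E) / L.
Convert to SI units:
  E = 91.9 GPa = 9.19 × 10¹⁰ Pa
Substitute:
  k = (0.00914 × (9.19 × 10¹⁰)) / 1.47
  k = 5.714 × 10⁸ N/m
Convert: k = 5.714 × 10⁸ N/m = 571.4 MN/m
Final answer: k = 571.4 MN/m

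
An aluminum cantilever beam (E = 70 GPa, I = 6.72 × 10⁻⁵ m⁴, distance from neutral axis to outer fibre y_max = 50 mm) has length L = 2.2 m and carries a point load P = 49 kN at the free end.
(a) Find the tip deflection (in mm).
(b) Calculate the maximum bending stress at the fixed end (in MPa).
(a) Tip deflection of a cantilever with an end point load: δ = P·L^3 / (3·E·I). Convert P = 49 kN = 49000 N, E = 70 GPa = 7 × 10¹⁰ Pa.
  δ = (49000 × 2.2^3) / (3 × (7 × 10¹⁰) × (6.72 × 10⁻⁵)) = 0.03697 m = 36.97 mm
(b) Maximum bending moment at the fixed end: M = P·L = 49000 × 2.2 = 107800 N·m. Convert y_max = 50 mm = 0.05 m.
  σ = M·y_max / I = (107800 × 0.05) / (6.72 × 10⁻⁵) = 8.021 × 10⁷ Pa = 80.21 MPa
Final answer: (a) δ = 36.97 mm, (b) σ = 80.21 MPa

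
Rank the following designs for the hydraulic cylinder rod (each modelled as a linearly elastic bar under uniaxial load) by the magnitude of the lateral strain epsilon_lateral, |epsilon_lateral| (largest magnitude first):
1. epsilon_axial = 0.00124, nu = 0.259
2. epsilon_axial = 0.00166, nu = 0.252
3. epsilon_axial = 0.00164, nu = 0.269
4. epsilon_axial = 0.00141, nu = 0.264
Model: a linearly elastic bar under uniaxial load, so epsilon_lateral = -nu·epsilon_axial (SI units).
  Case 1: epsilon_lateral = -(0.259 × 0.00124) = -0.0003212
  Case 2: epsilon_lateral = -(0.252 × 0.00166) = -0.0004183
  Case 3: epsilon_lateral = -(0.269 × 0.00164) = -0.0004412
  Case 4: epsilon_lateral = -(0.264 × 0.00141) = -0.0003722
Ordering by |epsilon_lateral|: 0.0004412 (case 3) > 0.0004183 (case 2) > 0.0003722 (case 4) > 0.0003212 (case 1)
Final answer: 3, 2, 4, 1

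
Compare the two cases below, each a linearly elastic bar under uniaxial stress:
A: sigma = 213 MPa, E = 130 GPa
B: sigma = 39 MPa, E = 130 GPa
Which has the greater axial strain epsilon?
Model: a linearly elastic bar under uniaxial stress, so epsilon = sigma / E (SI units).
  A: epsilon = (2.13 × 10⁸) / (1.3 × 10¹¹) = 0.001638
  B: epsilon = (3.9 × 10⁷) / (1.3 × 10¹¹) = 0.0003
0.001638 > 0.0003, so A is larger.
Final answer: A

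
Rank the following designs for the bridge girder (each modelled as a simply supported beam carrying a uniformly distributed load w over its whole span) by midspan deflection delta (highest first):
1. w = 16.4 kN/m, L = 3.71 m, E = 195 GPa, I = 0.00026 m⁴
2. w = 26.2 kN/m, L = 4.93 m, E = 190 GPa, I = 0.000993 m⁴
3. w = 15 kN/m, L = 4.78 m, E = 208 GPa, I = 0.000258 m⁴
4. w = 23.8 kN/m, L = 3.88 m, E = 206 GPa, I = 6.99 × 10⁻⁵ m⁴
Model: a simply supported beam carrying a uniformly distributed load w over its whole span, so delta = (5·w·L^4) / (384·E·I) (SI units).
  Case 1: delta = (5 × 16400 × 3.71^4) / (384 × (1.95 × 10¹¹) × 0.00026) = 0.0007979 m = 0.7979 mm
  Case 2: delta = (5 × 26200 × 4.93^4) / (384 × (1.9 × 10¹¹) × 0.000993) = 0.001068 m = 1.068 mm
  Case 3: delta = (5 × 15000 × 4.78^4) / (384 × (2.08 × 10¹¹) × 0.000258) = 0.0019 m = 1.9 mm
  Case 4: delta = (5 × 23800 × 3.88^4) / (384 × (2.06 × 10¹¹) × (6.99 × 10⁻⁵)) = 0.004878 m = 4.878 mm
Ordering: 4.878 mm (case 4) > 1.9 mm (case 3) > 1.068 mm (case 2) > 0.7979 mm (case 1)
Final answer: 4, 3, 2, 1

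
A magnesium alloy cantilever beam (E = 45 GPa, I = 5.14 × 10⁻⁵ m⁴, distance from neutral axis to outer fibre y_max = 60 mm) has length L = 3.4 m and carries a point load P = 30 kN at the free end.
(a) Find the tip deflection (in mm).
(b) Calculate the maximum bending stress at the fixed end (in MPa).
(a) Tip deflection of a cantilever with an end point load: δ = P·L^3 / (3·E·I). Convert P = 30 kN = 30000 N, E = 45 GPa = 4.5 × 10¹⁰ Pa.
  δ = (30000 × 3.4^3) / (3 × (4.5 × 10¹⁰) × (5.14 × 10⁻⁵)) = 0.1699 m = 169.9 mm
(b) Maximum bending moment at the fixed end: M = P·L = 30000 × 3.4 = 102000 N·m. Convert y_max = 60 mm = 0.06 m.
  σ = M·y_max / I = (102000 × 0.06) / (5.14 × 10⁻⁵) = 1.191 × 10⁸ Pa = 119.1 MPa
Final answer: (a) δ = 169.9 mm, (b) σ = 119.1 MPa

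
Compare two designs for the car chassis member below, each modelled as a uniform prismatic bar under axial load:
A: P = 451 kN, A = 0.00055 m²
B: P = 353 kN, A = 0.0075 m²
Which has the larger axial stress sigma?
Model: a uniform prismatic bar under axial load, so sigma = P / A (SI units).
  A: sigma = 451000 / 0.00055 = 8.2 × 10⁸ Pa = 820 MPa
  B: sigma = 353000 / 0.0075 = 4.707 × 10⁷ Pa = 47.07 MPa
820 MPa > 47.07 MPa, so A is larger.
Final answer: A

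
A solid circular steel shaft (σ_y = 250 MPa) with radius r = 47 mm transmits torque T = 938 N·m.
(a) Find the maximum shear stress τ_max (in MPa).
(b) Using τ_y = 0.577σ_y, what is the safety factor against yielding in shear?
(a) For a solid circular shaft, τ_max = T·r/J with J = π·r^4/2, i.e. τ_max = 2·T / (π·r^3). Convert r = 47 mm = 0.047 m.
  τ_max = (2 × 938) / (π × 0.047^3) = 5.752 × 10⁶ Pa = 5.752 MPa
(b) τ_y = 0.577 × 250 = 144.25 MPa
  SF = τ_y/τ_max = 144.25 / 5.752 = 25.08
Final answer: (a) τ_max = 5.752 MPa, (b) SF = 25.08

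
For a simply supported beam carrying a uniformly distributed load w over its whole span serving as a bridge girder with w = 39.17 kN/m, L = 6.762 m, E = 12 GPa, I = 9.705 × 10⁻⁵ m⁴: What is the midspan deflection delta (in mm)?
Model: a simply supported beam carrying a uniformly distributed load w over its whole span, so delta = (5·w·L^4) / (384·E·I).
Convert to SI units:
  w = 39.17 kN/m = 39170 N/m
  E = 12 GPa = 1.2 × 10¹⁰ Pa
Substitute:
  delta = (5 × 39170 × 6.762^4) / (384 × (1.2 × 10¹⁰) × (9.705 × 10⁻⁵))
  delta = 0.9156 m
Convert: delta = 0.9156 m = 915.6 mm
Final answer: delta = 915.6 mm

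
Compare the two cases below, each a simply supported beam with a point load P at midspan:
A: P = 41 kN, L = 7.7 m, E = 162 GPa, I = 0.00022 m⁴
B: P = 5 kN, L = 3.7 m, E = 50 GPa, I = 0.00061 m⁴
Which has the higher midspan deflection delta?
Model: a simply supported beam with a point load P at midspan, so delta = (P·L^3) / (48·E·I) (SI units).
  A: delta = (41000 × 7.7^3) / (48 × (1.62 × 10¹¹) × 0.00022) = 0.01094 m = 10.94 mm
  B: delta = (5000 × 3.7^3) / (48 × (5 × 10¹⁰) × 0.00061) = 0.000173 m = 0.173 mm
10.94 mm > 0.173 mm, so A is larger.
Final answer: A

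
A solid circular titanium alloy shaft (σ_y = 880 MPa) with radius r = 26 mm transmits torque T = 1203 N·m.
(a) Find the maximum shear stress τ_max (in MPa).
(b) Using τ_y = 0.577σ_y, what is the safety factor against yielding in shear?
(a) For a solid circular shaft, τ_max = T·r/J with J = π·r^4/2, i.e. τ_max = 2·T / (π·r^3). Convert r = 26 mm = 0.026 m.
  τ_max = (2 × 1203) / (π × 0.026^3) = 4.357 × 10⁷ Pa = 43.57 MPa
(b) τ_y = 0.577 × 880 = 507.76 MPa
  SF = τ_y/τ_max = 507.76 / 43.57 = 11.65
Final answer: (a) τ_max = 43.57 MPa, (b) SF = 11.65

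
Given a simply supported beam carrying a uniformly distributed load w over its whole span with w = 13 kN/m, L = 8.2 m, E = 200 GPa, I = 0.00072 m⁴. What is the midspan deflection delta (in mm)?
Model: a simply supported beam carrying a uniformly distributed load w over its whole span, so delta = (5·w·L^4) / (384·E·I).
Convert to SI units:
  w = 13 kN/m = 13000 N/m
  E = 200 GPa = 2 × 10¹¹ Pa
Substitute:
  delta = (5 × 13000 × 8.2^4) / (384 × (2 × 10¹¹) × 0.00072)
  delta = 0.005315 m
Convert: delta = 0.005315 m = 5.315 mm
Final answer: delta = 5.315 mm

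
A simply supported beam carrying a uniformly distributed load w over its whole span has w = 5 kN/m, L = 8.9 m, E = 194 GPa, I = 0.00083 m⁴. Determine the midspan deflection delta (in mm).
Model: a simply supported beam carrying a uniformly distributed load w over its whole span, so delta = (5·w·L^4) / (384·E·I).
Convert to SI units:
  w = 5 kN/m = 5000 N/m
  E = 194 GPa = 1.94 × 10¹¹ Pa
Substitute:
  delta = (5 × 5000 × 8.9^4) / (384 × (1.94 × 10¹¹) × 0.00083)
  delta = 0.002537 m
Convert: delta = 0.002537 m = 2.537 mm
Final answer: delta = 2.537 mm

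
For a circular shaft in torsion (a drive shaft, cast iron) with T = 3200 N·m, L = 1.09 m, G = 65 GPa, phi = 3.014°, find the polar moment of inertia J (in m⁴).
Model: a circular shaft in torsion, so phi = (T·L) / (G·J).
Solve for J: J = (T·L) / (phi·G).
Convert to SI units:
  G = 65 GPa = 6.5 × 10¹⁰ Pa
  phi = 3.014° = 0.0526 rad
Substitute:
  J = (3200 × 1.09) / (0.0526 × (6.5 × 10¹⁰))
  J = 1.02 × 10⁻⁶ m⁴
Final answer: J = 1.02 × 10⁻⁶ m⁴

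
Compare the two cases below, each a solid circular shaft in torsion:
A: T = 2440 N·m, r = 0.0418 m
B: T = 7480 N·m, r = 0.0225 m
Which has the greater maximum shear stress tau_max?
Model: a solid circular shaft in torsion, so tau_max = (2·T) / (π·r^3) (SI units).
  A: tau_max = (2 × 2440) / (π × 0.0418^3) = 2.127 × 10⁷ Pa = 21.27 MPa
  B: tau_max = (2 × 7480) / (π × 0.0225^3) = 4.181 × 10⁸ Pa = 418.1 MPa
418.1 MPa > 21.27 MPa, so B is larger.
Final answer: B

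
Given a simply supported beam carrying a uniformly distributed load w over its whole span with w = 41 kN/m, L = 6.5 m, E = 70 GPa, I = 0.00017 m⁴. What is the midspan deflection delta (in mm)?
Model: a simply supported beam carrying a uniformly distributed load w over its whole span, so delta = (5·w·L^4) / (384·E·I).
Convert to SI units:
  w = 41 kN/m = 41000 N/m
  E = 70 GPa = 7 × 10¹⁰ Pa
Substitute:
  delta = (5 × 41000 × 6.5^4) / (384 × (7 × 10¹⁰) × 0.00017)
  delta = 0.08008 m
Convert: delta = 0.08008 m = 80.08 mm
Final answer: delta = 80.08 mm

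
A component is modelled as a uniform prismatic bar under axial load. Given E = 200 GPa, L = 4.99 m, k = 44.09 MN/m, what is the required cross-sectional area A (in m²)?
Model: a uniform prismatic bar under axial load, so k = (A·E) / L.
Solve for A: A = (k·L) / E.
Convert to SI units:
  E = 200 GPa = 2 × 10¹¹ Pa
  k = 44.09 MN/m = 4.409 × 10⁷ N/m
Substitute:
  A = ((4.409 × 10⁷) × 4.99) / (2 × 10¹¹)
  A = 0.0011 m²
Final answer: A = 0.0011 m²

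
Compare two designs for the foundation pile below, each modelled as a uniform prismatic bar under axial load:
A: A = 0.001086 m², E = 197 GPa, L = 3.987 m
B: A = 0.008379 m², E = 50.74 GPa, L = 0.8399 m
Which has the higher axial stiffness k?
Model: a uniform prismatic bar under axial load, so k = (A·E) / L (SI units).
  A: k = (0.001086 × (1.97 × 10¹¹)) / 3.987 = 5.366 × 10⁷ N/m = 53.66 MN/m
  B: k = (0.008379 × (5.074 × 10¹⁰)) / 0.8399 = 5.062 × 10⁸ N/m = 506.2 MN/m
506.2 MN/m > 53.66 MN/m, so B is larger.
Final answer: B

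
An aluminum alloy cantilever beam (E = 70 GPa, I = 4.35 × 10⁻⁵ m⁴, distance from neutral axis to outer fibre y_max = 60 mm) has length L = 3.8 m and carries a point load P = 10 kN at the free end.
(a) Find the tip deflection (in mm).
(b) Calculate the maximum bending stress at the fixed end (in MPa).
(a) Tip deflection of a cantilever with an end point load: δ = P·L^3 / (3·E·I). Convert P = 10 kN = 10000 N, E = 70 GPa = 7 × 10¹⁰ Pa.
  δ = (10000 × 3.8^3) / (3 × (7 × 10¹⁰) × (4.35 × 10⁻⁵)) = 0.06007 m = 60.07 mm
(b) Maximum bending moment at the fixed end: M = P·L = 10000 × 3.8 = 38000 N·m. Convert y_max = 60 mm = 0.06 m.
  σ = M·y_max / I = (38000 × 0.06) / (4.35 × 10⁻⁵) = 5.241 × 10⁷ Pa = 52.41 MPa
Final answer: (a) δ = 60.07 mm, (b) σ = 52.41 MPa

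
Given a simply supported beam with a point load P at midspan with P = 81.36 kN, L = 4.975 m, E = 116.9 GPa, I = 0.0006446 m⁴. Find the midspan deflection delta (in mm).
Model: a simply supported beam with a point load P at midspan, so delta = (P·L^3) / (48·E·I).
Convert to SI units:
  P = 81.36 kN = 81360 N
  E = 116.9 GPa = 1.169 × 10¹¹ Pa
Substitute:
  delta = (81360 × 4.975^3) / (48 × (1.169 × 10¹¹) × 0.0006446)
  delta = 0.00277 m
Convert: delta = 0.00277 m = 2.77 mm
Final answer: delta = 2.77 mm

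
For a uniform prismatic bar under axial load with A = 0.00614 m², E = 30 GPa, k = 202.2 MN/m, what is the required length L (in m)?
Model: a uniform prismatic bar under axial load, so k = (A·E) / L.
Solve for L: L = (A·E) / k.
Convert to SI units:
  E = 30 GPa = 3 × 10¹⁰ Pa
  k = 202.2 MN/m = 2.022 × 10⁸ N/m
Substitute:
  L = (0.00614 × (3 × 10¹⁰)) / (2.022 × 10⁸)
  L = 0.911 m
Final answer: L = 0.911 m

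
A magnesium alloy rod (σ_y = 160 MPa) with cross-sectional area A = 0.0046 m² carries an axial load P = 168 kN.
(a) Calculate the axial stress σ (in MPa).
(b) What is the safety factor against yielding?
(a) Axial stress σ = P/A. Convert P = 168 kN = 168000 N.
  σ = 168000 / 0.0046 = 3.652 × 10⁷ Pa = 36.52 MPa
(b) Safety factor SF = σ_y/σ = 160 / 36.52 = 4.381
Final answer: (a) σ = 36.52 MPa, (b) SF = 4.381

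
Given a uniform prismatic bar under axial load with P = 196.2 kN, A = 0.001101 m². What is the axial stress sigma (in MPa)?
Model: a uniform prismatic bar under axial load, so sigma = P / A.
Convert to SI units:
  P = 196.2 kN = 196200 N
Substitute:
  sigma = 196200 / 0.001101
  sigma = 1.782 × 10⁸ Pa
Convert: sigma = 1.782 × 10⁸ Pa = 178.2 MPa
Final answer: sigma = 178.2 MPa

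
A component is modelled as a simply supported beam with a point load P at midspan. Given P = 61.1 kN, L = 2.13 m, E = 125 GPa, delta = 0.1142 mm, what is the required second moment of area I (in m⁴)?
Model: a simply supported beam with a point load P at midspan, so delta = (P·L^3) / (48·E·I).
Solve for I: I = (P·L^3) / (48·delta·E).
Convert to SI units:
  P = 61.1 kN = 61100 N
  E = 125 GPa = 1.25 × 10¹¹ Pa
  delta = 0.1142 mm = 0.0001142 m
Substitute:
  I = (61100 × 2.13^3) / (48 × 0.0001142 × (1.25 × 10¹¹))
  I = 0.0008617 m⁴
Final answer: I = 0.0008617 m⁴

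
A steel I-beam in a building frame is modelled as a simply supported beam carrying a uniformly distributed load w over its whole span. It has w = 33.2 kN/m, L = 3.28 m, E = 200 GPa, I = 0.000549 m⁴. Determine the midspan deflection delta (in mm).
Model: a simply supported beam carrying a uniformly distributed load w over its whole span, so delta = (5·w·L^4) / (384·E·I).
Convert to SI units:
  w = 33.2 kN/m = 33200 N/m
  E = 200 GPa = 2 × 10¹¹ Pa
Substitute:
  delta = (5 × 33200 × 3.28^4) / (384 × (2 × 10¹¹) × 0.000549)
  delta = 0.0004557 m
Convert: delta = 0.0004557 m = 0.4557 mm
Final answer: delta = 0.4557 mm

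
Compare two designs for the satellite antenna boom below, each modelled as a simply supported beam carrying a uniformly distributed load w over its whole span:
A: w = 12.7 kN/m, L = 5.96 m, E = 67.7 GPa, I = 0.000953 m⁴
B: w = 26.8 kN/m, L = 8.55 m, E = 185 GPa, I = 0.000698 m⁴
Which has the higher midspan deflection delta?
Model: a simply supported beam carrying a uniformly distributed load w over its whole span, so delta = (5·w·L^4) / (384·E·I) (SI units).
  A: delta = (5 × 12700 × 5.96^4) / (384 × (6.77 × 10¹⁰) × 0.000953) = 0.003234 m = 3.234 mm
  B: delta = (5 × 26800 × 8.55^4) / (384 × (1.85 × 10¹¹) × 0.000698) = 0.01444 m = 14.44 mm
14.44 mm > 3.234 mm, so B is larger.
Final answer: B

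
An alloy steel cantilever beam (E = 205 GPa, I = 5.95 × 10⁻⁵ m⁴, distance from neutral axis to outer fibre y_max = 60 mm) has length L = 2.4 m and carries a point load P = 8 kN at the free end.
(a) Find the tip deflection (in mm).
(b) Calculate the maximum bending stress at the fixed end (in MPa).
(a) Tip deflection of a cantilever with an end point load: δ = P·L^3 / (3·E·I). Convert P = 8 kN = 8000 N, E = 205 GPa = 2.05 × 10¹¹ Pa.
  δ = (8000 × 2.4^3) / (3 × (2.05 × 10¹¹) × (5.95 × 10⁻⁵)) = 0.003022 m = 3.022 mm
(b) Maximum bending moment at the fixed end: M = P·L = 8000 × 2.4 = 19200 N·m. Convert y_max = 60 mm = 0.06 m.
  σ = M·y_max / I = (19200 × 0.06) / (5.95 × 10⁻⁵) = 1.936 × 10⁷ Pa = 19.36 MPa
Final answer: (a) δ = 3.022 mm, (b) σ = 19.36 MPa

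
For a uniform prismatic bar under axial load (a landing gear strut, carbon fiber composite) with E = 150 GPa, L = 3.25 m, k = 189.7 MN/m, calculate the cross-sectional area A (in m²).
Model: a uniform prismatic bar under axial load, so k = (A·E) / L.
Solve for A: A = (k·L) / E.
Convert to SI units:
  E = 150 GPa = 1.5 × 10¹¹ Pa
  k = 189.7 MN/m = 1.897 × 10⁸ N/m
Substitute:
  A = ((1.897 × 10⁸) × 3.25) / (1.5 × 10¹¹)
  A = 0.00411 m²
Final answer: A = 0.00411 m²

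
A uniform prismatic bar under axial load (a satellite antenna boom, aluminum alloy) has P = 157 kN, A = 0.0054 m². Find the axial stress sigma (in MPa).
Model: a uniform prismatic bar under axial load, so sigma = P / A.
Convert to SI units:
  P = 157 kN = 157000 N
Substitute:
  sigma = 157000 / 0.0054
  sigma = 2.907 × 10⁷ Pa
Convert: sigma = 2.907 × 10⁷ Pa = 29.07 MPa
Final answer: sigma = 29.07 MPa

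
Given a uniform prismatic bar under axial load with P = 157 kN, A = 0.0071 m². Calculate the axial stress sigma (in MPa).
Model: a uniform prismatic bar under axial load, so sigma = P / A.
Convert to SI units:
  P = 157 kN = 157000 N
Substitute:
  sigma = 157000 / 0.0071
  sigma = 2.211 × 10⁷ Pa
Convert: sigma = 2.211 × 10⁷ Pa = 22.11 MPa
Final answer: sigma = 22.11 MPa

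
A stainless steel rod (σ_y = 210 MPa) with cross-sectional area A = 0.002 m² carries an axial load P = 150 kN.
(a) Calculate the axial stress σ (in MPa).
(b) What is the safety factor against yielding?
(a) Axial stress σ = P/A. Convert P = 150 kN = 150000 N.
  σ = 150000 / 0.002 = 7.5 × 10⁷ Pa = 75 MPa
(b) Safety factor SF = σ_y/σ = 210 / 75 = 2.8
Final answer: (a) σ = 75 MPa, (b) SF = 2.8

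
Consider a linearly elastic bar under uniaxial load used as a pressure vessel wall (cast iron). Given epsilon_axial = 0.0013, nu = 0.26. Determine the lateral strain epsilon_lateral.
Model: a linearly elastic bar under uniaxial load, so epsilon_lateral = -nu·epsilon_axial.
Substitute:
  epsilon_lateral = -(0.26 × 0.0013)
  epsilon_lateral = -0.000338
Final answer: epsilon_lateral = -0.000338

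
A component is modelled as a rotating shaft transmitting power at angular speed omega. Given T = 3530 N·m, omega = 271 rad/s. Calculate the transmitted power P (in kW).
Model: a rotating shaft transmitting power at angular speed omega, so P = T·omega.
Substitute:
  P = 3530 × 271
  P = 956600 W
Convert: P = 956600 W = 956.6 kW
Final answer: P = 956.6 kW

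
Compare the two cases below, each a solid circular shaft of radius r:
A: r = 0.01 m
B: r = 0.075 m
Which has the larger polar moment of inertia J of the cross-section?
Model: a solid circular shaft of radius r, so J = (π·r^4) / 2 (SI units).
  A: J = (π × 0.01^4) / 2 = 1.571 × 10⁻⁸ m⁴
  B: J = (π × 0.075^4) / 2 = 4.97 × 10⁻⁵ m⁴
4.97 × 10⁻⁵ m⁴ > 1.571 × 10⁻⁸ m⁴, so B is larger.
Final answer: B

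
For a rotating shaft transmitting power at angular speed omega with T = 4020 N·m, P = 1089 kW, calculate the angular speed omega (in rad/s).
Model: a rotating shaft transmitting power at angular speed omega, so P = T·omega.
Solve for omega: omega = P / T.
Convert to SI units:
  P = 1089 kW = 1.089 × 10⁶ W
Substitute:
  omega = (1.089 × 10⁶) / 4020
  omega = 270.9 rad/s
Final answer: omega = 270.9 rad/s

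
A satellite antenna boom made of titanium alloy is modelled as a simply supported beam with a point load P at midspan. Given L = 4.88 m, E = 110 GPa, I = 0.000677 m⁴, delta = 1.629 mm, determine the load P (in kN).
Model: a simply supported beam with a point load P at midspan, so delta = (P·L^3) / (48·E·I).
Solve for P: P = (48·delta·E·I) / L^3.
Convert to SI units:
  E = 110 GPa = 1.1 × 10¹¹ Pa
  delta = 1.629 mm = 0.001629 m
Substitute:
  P = (48 × 0.001629 × (1.1 × 10¹¹) × 0.000677) / 4.88^3
  P = 50110 N
Convert: P = 50110 N = 50.11 kN
Final answer: P = 50.11 kN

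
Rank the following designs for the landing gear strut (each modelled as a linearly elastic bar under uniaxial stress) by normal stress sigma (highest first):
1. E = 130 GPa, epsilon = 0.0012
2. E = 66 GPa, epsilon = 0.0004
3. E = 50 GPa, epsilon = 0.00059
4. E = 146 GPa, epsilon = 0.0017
Model: a linearly elastic bar under uniaxial stress, so sigma = E·epsilon (SI units).
  Case 1: sigma = (1.3 × 10¹¹) × 0.0012 = 1.56 × 10⁸ Pa = 156 MPa
  Case 2: sigma = (6.6 × 10¹⁰) × 0.0004 = 2.64 × 10⁷ Pa = 26.4 MPa
  Case 3: sigma = (5 × 10¹⁰) × 0.00059 = 2.95 × 10⁷ Pa = 29.5 MPa
  Case 4: sigma = (1.46 × 10¹¹) × 0.0017 = 2.482 × 10⁸ Pa = 248.2 MPa
Ordering: 248.2 MPa (case 4) > 156 MPa (case 1) > 29.5 MPa (case 3) > 26.4 MPa (case 2)
Final answer: 4, 1, 3, 2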